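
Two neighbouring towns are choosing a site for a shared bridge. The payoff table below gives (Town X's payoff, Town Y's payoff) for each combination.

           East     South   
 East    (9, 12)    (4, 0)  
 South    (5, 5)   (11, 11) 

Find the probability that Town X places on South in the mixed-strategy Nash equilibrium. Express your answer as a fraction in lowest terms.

Town X's mix p on East must make Town Y indifferent between East and South.
Town Y's payoff from East: 12p + 5(1−p). From South: 0p + 11(1−p).
Set equal: 12p = 6(1−p) → p = 6/18 = 1/3.
Probability on South is 1 − 1/3 = 2/3.

2/3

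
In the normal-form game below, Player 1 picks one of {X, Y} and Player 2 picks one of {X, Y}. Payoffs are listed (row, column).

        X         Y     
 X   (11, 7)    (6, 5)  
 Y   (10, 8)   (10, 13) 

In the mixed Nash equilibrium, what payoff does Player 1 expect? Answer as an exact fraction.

Player 2 mixes with probability q on X, chosen so Player 1 is indifferent: 11q + 6(1−q) = 10q + 10(1−q) gives q = 4/5.
Player 1's expected payoff (from either row, since indifferent) is 11·4/5 + 6·1/5 = 10.

10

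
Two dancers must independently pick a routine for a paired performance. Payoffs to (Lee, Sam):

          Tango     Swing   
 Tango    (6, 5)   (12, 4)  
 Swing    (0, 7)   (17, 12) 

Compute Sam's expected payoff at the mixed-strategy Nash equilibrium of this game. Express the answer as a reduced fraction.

16/3

Lee mixes with probability p on Tango, chosen so Sam is indifferent: 5p + 7(1−p) = 4p + 12(1−p) gives p = 5/6.
Sam's expected payoff is 5·5/6 + 7·1/6 = 16/3.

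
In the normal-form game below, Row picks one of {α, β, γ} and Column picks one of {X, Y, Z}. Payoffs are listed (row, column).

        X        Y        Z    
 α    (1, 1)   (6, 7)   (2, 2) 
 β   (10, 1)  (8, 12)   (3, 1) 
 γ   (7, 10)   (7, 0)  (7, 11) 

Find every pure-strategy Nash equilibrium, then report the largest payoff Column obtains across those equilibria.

12

(β, Y) is a pure NE (Row: 8 ≥ 7; Column: 12 ≥ 1). Column gets 12.
(γ, Z) is a pure NE (Row: 7 ≥ 3; Column: 11 ≥ 10). Column gets 11.
Every other cell has a profitable deviation for at least one player. Highest of {12, 11} is 12.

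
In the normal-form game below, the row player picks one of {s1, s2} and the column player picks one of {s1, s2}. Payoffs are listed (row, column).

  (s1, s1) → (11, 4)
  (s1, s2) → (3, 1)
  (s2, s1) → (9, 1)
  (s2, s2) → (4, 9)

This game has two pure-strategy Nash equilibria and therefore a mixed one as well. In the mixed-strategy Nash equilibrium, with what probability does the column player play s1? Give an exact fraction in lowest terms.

1/3

The column player's mix q on s1 must make the row player indifferent between s1 and s2.
The row player's payoff from s1: 11q + 3(1−q). From s2: 9q + 4(1−q).
Set equal: 2q = 1(1−q) → q = 1/3.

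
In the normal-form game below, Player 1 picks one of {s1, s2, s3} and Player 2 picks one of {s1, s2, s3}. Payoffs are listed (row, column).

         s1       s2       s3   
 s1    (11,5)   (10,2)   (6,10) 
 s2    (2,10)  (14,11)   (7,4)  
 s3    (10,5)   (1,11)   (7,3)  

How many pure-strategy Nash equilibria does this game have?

Both s2: Player 1 gets 14 (best alternative 10); Player 2 gets 11 (best alternative 10). Neither deviates — NE.
Both s3 is not a NE: Player 2 would switch to s2 (11 > 3).
No other cell survives both best-response checks, so there is 1 pure NE.

1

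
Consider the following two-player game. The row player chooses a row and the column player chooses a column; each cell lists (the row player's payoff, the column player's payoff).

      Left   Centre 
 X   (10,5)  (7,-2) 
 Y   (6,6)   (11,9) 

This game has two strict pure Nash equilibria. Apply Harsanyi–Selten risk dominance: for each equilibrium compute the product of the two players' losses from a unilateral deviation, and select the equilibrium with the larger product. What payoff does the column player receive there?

5

At (X, Left): the row player loses 10 − 6 = 4 by deviating; the column player loses 5 − (-2) = 7. Product = 4·7 = 28.
At (Y, Centre): the row player loses 11 − 7 = 4 by deviating; the column player loses 9 − 6 = 3. Product = 4·3 = 12.
28 > 12, so (X, Left) is risk-dominant. The column player's payoff there is 5.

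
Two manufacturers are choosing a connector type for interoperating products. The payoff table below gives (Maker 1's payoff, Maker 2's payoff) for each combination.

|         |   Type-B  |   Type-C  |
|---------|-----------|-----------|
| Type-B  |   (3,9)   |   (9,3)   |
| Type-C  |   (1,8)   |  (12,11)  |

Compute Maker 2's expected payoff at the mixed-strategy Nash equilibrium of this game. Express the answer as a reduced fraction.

25/3

Maker 1 mixes with probability p on Type-B, chosen so Maker 2 is indifferent: 9p + 8(1−p) = 3p + 11(1−p) gives p = 1/3.
Maker 2's expected payoff is 9·1/3 + 8·2/3 = 25/3.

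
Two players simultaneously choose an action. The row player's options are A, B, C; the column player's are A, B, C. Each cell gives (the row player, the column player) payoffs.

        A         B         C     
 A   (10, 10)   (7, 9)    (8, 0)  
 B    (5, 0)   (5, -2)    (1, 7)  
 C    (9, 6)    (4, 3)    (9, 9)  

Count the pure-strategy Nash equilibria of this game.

2

Both A: the row player gets 10 (best alternative 9); the column player gets 10 (best alternative 9). Neither deviates — NE.
Both C: the row player gets 9 (best alternative 8); the column player gets 9 (best alternative 6). Neither deviates — NE.
Both B is not a NE: the row player would switch to A (7 > 5).
No other cell survives both best-response checks, so there are 2 pure NE.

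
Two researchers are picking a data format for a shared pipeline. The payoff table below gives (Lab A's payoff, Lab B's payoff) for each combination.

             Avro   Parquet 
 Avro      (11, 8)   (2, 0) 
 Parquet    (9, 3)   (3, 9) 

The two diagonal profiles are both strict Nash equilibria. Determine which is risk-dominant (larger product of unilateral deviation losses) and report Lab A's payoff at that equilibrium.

At both Avro: Lab A loses 11 − 9 = 2 by deviating; Lab B loses 8 − 0 = 8. Product = 2·8 = 16.
At both Parquet: Lab A loses 3 − 2 = 1 by deviating; Lab B loses 9 − 3 = 6. Product = 1·6 = 6.
16 > 6, so both Avro is risk-dominant. Lab A's payoff there is 11.

11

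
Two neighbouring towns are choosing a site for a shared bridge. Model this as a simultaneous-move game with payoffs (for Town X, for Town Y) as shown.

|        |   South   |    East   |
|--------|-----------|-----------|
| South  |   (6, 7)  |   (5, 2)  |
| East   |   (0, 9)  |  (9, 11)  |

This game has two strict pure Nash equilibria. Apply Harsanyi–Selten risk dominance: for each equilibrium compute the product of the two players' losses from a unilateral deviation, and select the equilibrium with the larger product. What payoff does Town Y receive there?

7

At both South: Town X loses 6 − 0 = 6 by deviating; Town Y loses 7 − 2 = 5. Product = 6·5 = 30.
At both East: Town X loses 9 − 5 = 4 by deviating; Town Y loses 11 − 9 = 2. Product = 4·2 = 8.
30 > 8, so both South is risk-dominant. Town Y's payoff there is 7.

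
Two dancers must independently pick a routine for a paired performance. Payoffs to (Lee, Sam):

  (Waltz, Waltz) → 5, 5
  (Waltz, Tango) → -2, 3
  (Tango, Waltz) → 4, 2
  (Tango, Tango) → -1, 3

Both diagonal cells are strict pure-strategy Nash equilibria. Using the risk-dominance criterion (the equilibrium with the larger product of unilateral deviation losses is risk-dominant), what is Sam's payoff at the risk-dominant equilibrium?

At both Waltz: Lee loses 5 − 4 = 1 by deviating; Sam loses 5 − 3 = 2. Product = 1·2 = 2.
At both Tango: Lee loses -1 − (-2) = 1 by deviating; Sam loses 3 − 2 = 1. Product = 1·1 = 1.
2 > 1, so both Waltz is risk-dominant. Sam's payoff there is 5.

5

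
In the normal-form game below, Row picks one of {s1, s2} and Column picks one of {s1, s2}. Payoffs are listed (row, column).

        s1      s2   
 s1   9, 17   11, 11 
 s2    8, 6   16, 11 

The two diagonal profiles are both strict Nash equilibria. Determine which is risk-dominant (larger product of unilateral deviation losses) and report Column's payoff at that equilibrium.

11

At both s1: Row loses 9 − 8 = 1 by deviating; Column loses 17 − 11 = 6. Product = 1·6 = 6.
At both s2: Row loses 16 − 11 = 5 by deviating; Column loses 11 − 6 = 5. Product = 5·5 = 25.
25 > 6, so both s2 is risk-dominant. Column's payoff there is 11.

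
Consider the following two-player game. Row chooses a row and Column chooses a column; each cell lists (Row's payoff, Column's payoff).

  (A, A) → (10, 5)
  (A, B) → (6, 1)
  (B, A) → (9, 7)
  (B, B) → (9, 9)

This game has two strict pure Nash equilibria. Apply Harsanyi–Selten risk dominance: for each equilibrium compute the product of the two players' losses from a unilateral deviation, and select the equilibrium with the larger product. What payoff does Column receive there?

At both A: Row loses 10 − 9 = 1 by deviating; Column loses 5 − 1 = 4. Product = 1·4 = 4.
At both B: Row loses 9 − 6 = 3 by deviating; Column loses 9 − 7 = 2. Product = 3·2 = 6.
6 > 4, so both B is risk-dominant. Column's payoff there is 9.

9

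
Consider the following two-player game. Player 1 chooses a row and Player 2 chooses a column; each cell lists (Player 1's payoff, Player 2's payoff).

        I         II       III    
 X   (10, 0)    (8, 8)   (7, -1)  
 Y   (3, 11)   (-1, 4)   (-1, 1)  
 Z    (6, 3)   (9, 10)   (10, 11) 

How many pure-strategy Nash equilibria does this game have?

(Z, III): Player 1 gets 10 (best alternative 7); Player 2 gets 11 (best alternative 10). Neither deviates — NE.
(Y, II) is not a NE: Player 1 would switch to Z (9 > -1).
No other cell survives both best-response checks, so there is 1 pure NE.

1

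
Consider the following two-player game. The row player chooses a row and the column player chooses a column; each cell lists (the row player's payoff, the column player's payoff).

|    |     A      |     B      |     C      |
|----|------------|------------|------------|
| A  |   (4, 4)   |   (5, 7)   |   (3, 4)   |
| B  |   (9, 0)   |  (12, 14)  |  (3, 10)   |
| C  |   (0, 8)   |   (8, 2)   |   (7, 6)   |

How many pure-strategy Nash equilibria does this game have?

1

Both B: the row player gets 12 (best alternative 8); the column player gets 14 (best alternative 10). Neither deviates — NE.
Both C is not a NE: the column player would switch to A (8 > 6).
No other cell survives both best-response checks, so there is 1 pure NE.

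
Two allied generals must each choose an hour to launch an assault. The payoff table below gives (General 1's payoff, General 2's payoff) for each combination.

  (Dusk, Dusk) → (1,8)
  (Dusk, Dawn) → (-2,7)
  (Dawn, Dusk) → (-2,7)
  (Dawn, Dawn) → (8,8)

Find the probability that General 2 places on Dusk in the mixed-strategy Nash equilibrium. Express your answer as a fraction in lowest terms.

General 2's mix q on Dusk must make General 1 indifferent between Dusk and Dawn.
General 1's payoff from Dusk: 1q + (-2)(1−q). From Dawn: (-2)q + 8(1−q).
Set equal: 3q = 10(1−q) → q = 10/13.

10/13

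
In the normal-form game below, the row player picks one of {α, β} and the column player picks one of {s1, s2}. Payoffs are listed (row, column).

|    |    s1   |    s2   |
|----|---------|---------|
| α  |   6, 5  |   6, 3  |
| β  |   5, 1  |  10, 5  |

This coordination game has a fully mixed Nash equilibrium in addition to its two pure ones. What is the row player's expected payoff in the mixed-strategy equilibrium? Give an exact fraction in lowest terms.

The column player mixes with probability q on s1, chosen so the row player is indifferent: 6q + 6(1−q) = 5q + 10(1−q) gives q = 4/5.
The row player's expected payoff (from either row, since indifferent) is 6·4/5 + 6·1/5 = 6.

6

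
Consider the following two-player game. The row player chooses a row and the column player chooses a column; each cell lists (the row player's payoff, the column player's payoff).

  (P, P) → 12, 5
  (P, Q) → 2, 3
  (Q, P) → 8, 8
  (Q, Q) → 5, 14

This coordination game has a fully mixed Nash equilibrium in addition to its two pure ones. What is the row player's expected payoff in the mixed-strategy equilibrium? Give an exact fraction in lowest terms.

The column player mixes with probability q on P, chosen so the row player is indifferent: 12q + 2(1−q) = 8q + 5(1−q) gives q = 3/7.
The row player's expected payoff (from either row, since indifferent) is 12·3/7 + 2·4/7 = 44/7.

44/7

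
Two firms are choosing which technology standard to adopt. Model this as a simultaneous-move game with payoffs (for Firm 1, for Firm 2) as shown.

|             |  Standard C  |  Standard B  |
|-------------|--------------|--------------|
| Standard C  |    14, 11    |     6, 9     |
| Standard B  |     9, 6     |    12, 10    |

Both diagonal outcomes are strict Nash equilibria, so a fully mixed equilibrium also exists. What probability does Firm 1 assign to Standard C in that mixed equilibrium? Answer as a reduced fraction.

Firm 1's mix p on Standard C must make Firm 2 indifferent between Standard C and Standard B.
Firm 2's payoff from Standard C: 11p + 6(1−p). From Standard B: 9p + 10(1−p).
Set equal: 2p = 4(1−p) → p = 4/6 = 2/3.

2/3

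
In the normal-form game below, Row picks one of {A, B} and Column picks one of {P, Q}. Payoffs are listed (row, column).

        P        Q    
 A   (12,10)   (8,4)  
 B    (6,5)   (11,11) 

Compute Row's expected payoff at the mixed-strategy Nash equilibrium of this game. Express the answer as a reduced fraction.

28/3

Column mixes with probability q on P, chosen so Row is indifferent: 12q + 8(1−q) = 6q + 11(1−q) gives q = 1/3.
Row's expected payoff (from either row, since indifferent) is 12·1/3 + 8·2/3 = 28/3.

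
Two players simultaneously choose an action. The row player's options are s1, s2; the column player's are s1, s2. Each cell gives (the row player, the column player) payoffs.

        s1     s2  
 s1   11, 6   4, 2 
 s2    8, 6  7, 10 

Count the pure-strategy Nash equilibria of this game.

Both s1: the row player gets 11 (best alternative 8); the column player gets 6 (best alternative 2). Neither deviates — NE.
Both s2: the row player gets 7 (best alternative 4); the column player gets 10 (best alternative 6). Neither deviates — NE.
(s1, s2) is not a NE: the row player would switch to s2 (7 > 4).
No other cell survives both best-response checks, so there are 2 pure NE.

2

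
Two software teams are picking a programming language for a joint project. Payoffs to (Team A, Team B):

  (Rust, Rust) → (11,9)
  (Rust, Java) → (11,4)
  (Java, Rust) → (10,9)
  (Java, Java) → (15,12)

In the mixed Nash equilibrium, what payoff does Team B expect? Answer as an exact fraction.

Team A mixes with probability p on Rust, chosen so Team B is indifferent: 9p + 9(1−p) = 4p + 12(1−p) gives p = 3/8.
Team B's expected payoff is 9·3/8 + 9·5/8 = 9.

9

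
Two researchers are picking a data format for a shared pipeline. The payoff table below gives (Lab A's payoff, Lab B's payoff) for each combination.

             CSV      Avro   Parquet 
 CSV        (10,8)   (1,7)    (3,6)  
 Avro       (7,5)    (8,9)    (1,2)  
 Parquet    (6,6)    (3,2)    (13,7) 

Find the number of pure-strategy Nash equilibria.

Both CSV: Lab A gets 10 (best alternative 7); Lab B gets 8 (best alternative 7). Neither deviates — NE.
Both Avro: Lab A gets 8 (best alternative 3); Lab B gets 9 (best alternative 5). Neither deviates — NE.
Both Parquet: Lab A gets 13 (best alternative 3); Lab B gets 7 (best alternative 6). Neither deviates — NE.
(CSV, Avro) is not a NE: Lab A would switch to Avro (8 > 1).
No other cell survives both best-response checks, so there are 3 pure NE.

3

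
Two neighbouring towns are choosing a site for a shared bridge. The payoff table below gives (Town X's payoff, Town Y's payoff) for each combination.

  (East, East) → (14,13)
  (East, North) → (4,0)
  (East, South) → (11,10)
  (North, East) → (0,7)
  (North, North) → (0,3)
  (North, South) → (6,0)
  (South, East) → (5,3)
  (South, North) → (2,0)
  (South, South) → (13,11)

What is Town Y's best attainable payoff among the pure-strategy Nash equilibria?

Both East is a pure NE (Town X: 14 ≥ 5; Town Y: 13 ≥ 10). Town Y gets 13.
Both South is a pure NE (Town X: 13 ≥ 11; Town Y: 11 ≥ 3). Town Y gets 11.
Every other cell has a profitable deviation for at least one player. Highest of {13, 11} is 13.

13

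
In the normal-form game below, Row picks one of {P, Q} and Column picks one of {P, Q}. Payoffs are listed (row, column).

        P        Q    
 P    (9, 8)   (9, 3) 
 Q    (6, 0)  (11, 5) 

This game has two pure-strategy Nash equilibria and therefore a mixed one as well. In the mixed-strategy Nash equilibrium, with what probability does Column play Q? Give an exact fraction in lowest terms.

3/5

Column's mix q on P must make Row indifferent between P and Q.
Row's payoff from P: 9q + 9(1−q). From Q: 6q + 11(1−q).
Set equal: 3q = 2(1−q) → q = 2/5.
Probability on Q is 1 − 2/5 = 3/5.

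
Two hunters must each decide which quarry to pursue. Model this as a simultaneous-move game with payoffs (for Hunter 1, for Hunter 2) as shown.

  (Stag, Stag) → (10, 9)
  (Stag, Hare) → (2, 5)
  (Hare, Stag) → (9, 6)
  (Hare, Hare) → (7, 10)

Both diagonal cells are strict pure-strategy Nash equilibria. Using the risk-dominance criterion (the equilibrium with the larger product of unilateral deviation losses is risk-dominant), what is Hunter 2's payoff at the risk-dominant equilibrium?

At both Stag: Hunter 1 loses 10 − 9 = 1 by deviating; Hunter 2 loses 9 − 5 = 4. Product = 1·4 = 4.
At both Hare: Hunter 1 loses 7 − 2 = 5 by deviating; Hunter 2 loses 10 − 6 = 4. Product = 5·4 = 20.
20 > 4, so both Hare is risk-dominant. Hunter 2's payoff there is 10.

10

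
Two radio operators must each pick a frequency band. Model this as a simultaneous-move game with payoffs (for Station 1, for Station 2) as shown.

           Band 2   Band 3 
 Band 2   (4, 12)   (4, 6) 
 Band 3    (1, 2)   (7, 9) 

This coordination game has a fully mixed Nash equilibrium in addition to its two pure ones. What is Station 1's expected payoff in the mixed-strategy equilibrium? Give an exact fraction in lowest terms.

Station 2 mixes with probability q on Band 2, chosen so Station 1 is indifferent: 4q + 4(1−q) = 1q + 7(1−q) gives q = 1/2.
Station 1's expected payoff (from either row, since indifferent) is 4·1/2 + 4·1/2 = 4.

4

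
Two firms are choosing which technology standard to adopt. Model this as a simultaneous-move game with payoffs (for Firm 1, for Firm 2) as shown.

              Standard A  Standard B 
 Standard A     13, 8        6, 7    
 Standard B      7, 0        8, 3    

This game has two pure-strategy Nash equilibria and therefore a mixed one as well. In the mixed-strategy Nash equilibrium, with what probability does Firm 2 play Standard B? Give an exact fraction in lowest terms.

3/4

Firm 2's mix q on Standard A must make Firm 1 indifferent between Standard A and Standard B.
Firm 1's payoff from Standard A: 13q + 6(1−q). From Standard B: 7q + 8(1−q).
Set equal: 6q = 2(1−q) → q = 2/8 = 1/4.
Probability on Standard B is 1 − 1/4 = 3/4.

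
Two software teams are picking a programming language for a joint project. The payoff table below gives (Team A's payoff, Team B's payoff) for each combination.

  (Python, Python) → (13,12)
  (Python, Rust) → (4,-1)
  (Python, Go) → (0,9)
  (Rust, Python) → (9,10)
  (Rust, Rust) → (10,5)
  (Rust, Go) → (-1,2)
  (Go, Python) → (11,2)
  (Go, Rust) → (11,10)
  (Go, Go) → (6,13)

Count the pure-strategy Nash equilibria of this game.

2

Both Python: Team A gets 13 (best alternative 11); Team B gets 12 (best alternative 9). Neither deviates — NE.
Both Go: Team A gets 6 (best alternative 0); Team B gets 13 (best alternative 10). Neither deviates — NE.
Both Rust is not a NE: Team A would switch to Go (11 > 10).
No other cell survives both best-response checks, so there are 2 pure NE.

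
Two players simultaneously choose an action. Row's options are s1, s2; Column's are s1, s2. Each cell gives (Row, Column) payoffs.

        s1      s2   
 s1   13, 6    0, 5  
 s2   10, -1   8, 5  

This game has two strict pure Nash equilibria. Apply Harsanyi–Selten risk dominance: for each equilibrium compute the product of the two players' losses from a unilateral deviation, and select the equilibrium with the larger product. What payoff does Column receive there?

At both s1: Row loses 13 − 10 = 3 by deviating; Column loses 6 − 5 = 1. Product = 3·1 = 3.
At both s2: Row loses 8 − 0 = 8 by deviating; Column loses 5 − (-1) = 6. Product = 8·6 = 48.
48 > 3, so both s2 is risk-dominant. Column's payoff there is 5.

5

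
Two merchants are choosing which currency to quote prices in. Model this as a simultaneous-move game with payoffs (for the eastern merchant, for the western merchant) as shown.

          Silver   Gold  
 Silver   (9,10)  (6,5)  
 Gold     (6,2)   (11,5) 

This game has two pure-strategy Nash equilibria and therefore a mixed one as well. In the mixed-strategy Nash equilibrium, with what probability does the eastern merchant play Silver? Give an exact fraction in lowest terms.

3/8

The eastern merchant's mix p on Silver must make the western merchant indifferent between Silver and Gold.
The western merchant's payoff from Silver: 10p + 2(1−p). From Gold: 5p + 5(1−p).
Set equal: 5p = 3(1−p) → p = 3/8.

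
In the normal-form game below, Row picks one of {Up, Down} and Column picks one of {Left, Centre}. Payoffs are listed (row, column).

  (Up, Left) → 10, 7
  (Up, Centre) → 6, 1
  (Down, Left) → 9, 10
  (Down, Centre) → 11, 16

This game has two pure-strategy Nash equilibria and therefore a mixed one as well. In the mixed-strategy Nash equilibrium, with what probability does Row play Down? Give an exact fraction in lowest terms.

Row's mix p on Up must make Column indifferent between Left and Centre.
Column's payoff from Left: 7p + 10(1−p). From Centre: 1p + 16(1−p).
Set equal: 6p = 6(1−p) → p = 6/12 = 1/2.
Probability on Down is 1 − 1/2 = 1/2.

1/2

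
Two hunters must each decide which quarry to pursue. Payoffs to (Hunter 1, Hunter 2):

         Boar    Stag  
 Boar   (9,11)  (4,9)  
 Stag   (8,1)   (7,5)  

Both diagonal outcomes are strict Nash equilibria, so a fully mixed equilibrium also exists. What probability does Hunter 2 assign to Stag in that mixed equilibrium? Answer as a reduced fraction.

Hunter 2's mix q on Boar must make Hunter 1 indifferent between Boar and Stag.
Hunter 1's payoff from Boar: 9q + 4(1−q). From Stag: 8q + 7(1−q).
Set equal: 1q = 3(1−q) → q = 3/4.
Probability on Stag is 1 − 3/4 = 1/4.

1/4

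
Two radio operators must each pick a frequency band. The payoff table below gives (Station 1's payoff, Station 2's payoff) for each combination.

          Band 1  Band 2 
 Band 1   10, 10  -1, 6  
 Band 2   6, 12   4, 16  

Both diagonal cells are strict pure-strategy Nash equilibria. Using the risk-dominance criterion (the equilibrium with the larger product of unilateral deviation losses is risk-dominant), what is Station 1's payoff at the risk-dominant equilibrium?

At both Band 1: Station 1 loses 10 − 6 = 4 by deviating; Station 2 loses 10 − 6 = 4. Product = 4·4 = 16.
At both Band 2: Station 1 loses 4 − (-1) = 5 by deviating; Station 2 loses 16 − 12 = 4. Product = 5·4 = 20.
20 > 16, so both Band 2 is risk-dominant. Station 1's payoff there is 4.

4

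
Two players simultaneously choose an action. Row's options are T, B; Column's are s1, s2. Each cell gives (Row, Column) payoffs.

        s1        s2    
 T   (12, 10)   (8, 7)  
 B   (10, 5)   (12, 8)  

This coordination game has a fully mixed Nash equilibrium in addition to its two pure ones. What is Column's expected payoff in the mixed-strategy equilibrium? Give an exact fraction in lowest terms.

15/2

Row mixes with probability p on T, chosen so Column is indifferent: 10p + 5(1−p) = 7p + 8(1−p) gives p = 1/2.
Column's expected payoff is 10·1/2 + 5·1/2 = 15/2.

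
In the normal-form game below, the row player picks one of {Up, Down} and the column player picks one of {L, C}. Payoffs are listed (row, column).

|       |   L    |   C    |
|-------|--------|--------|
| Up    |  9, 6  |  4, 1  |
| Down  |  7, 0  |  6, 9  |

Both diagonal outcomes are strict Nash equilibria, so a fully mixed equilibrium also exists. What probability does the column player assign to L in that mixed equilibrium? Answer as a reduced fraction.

1/2

The column player's mix q on L must make the row player indifferent between Up and Down.
The row player's payoff from Up: 9q + 4(1−q). From Down: 7q + 6(1−q).
Set equal: 2q = 2(1−q) → q = 2/4 = 1/2.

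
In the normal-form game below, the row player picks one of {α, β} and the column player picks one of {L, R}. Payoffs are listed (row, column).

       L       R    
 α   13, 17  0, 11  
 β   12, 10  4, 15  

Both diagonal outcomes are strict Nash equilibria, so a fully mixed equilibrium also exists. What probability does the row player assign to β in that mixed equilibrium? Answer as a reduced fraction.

The row player's mix p on α must make the column player indifferent between L and R.
The column player's payoff from L: 17p + 10(1−p). From R: 11p + 15(1−p).
Set equal: 6p = 5(1−p) → p = 5/11.
Probability on β is 1 − 5/11 = 6/11.

6/11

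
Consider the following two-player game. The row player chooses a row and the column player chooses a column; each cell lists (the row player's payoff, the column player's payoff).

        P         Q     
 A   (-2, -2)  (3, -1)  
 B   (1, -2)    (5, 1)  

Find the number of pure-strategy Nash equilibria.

1

(B, Q): the row player gets 5 (best alternative 3); the column player gets 1 (best alternative -2). Neither deviates — NE.
(A, P) is not a NE: the row player would switch to B (1 > -2).
No other cell survives both best-response checks, so there is 1 pure NE.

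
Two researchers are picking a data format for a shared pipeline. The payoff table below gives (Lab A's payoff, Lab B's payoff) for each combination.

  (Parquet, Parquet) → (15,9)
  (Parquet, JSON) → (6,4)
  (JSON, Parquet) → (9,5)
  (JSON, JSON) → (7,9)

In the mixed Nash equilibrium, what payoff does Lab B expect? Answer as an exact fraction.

61/9

Lab A mixes with probability p on Parquet, chosen so Lab B is indifferent: 9p + 5(1−p) = 4p + 9(1−p) gives p = 4/9.
Lab B's expected payoff is 9·4/9 + 5·5/9 = 61/9.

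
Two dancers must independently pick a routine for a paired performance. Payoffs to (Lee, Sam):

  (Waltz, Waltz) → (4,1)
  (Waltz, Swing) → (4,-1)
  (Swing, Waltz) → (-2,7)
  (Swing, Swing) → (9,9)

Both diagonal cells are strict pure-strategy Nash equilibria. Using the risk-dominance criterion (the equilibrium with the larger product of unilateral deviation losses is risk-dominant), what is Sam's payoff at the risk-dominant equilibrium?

1

At both Waltz: Lee loses 4 − (-2) = 6 by deviating; Sam loses 1 − (-1) = 2. Product = 6·2 = 12.
At both Swing: Lee loses 9 − 4 = 5 by deviating; Sam loses 9 − 7 = 2. Product = 5·2 = 10.
12 > 10, so both Waltz is risk-dominant. Sam's payoff there is 1.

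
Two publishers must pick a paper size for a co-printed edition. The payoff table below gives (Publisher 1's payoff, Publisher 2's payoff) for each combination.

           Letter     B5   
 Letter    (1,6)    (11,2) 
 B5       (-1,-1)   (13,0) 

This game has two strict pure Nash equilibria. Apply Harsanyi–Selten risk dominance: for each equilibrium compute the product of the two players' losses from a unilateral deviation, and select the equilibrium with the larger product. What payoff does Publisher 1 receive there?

At both Letter: Publisher 1 loses 1 − (-1) = 2 by deviating; Publisher 2 loses 6 − 2 = 4. Product = 2·4 = 8.
At both B5: Publisher 1 loses 13 − 11 = 2 by deviating; Publisher 2 loses 0 − (-1) = 1. Product = 2·1 = 2.
8 > 2, so both Letter is risk-dominant. Publisher 1's payoff there is 1.

1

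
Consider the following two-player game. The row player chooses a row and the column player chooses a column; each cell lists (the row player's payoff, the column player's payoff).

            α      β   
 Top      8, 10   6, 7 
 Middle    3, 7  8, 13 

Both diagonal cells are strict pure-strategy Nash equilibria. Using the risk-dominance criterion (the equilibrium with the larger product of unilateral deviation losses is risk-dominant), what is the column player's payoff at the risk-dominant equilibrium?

10

At (Top, α): the row player loses 8 − 3 = 5 by deviating; the column player loses 10 − 7 = 3. Product = 5·3 = 15.
At (Middle, β): the row player loses 8 − 6 = 2 by deviating; the column player loses 13 − 7 = 6. Product = 2·6 = 12.
15 > 12, so (Top, α) is risk-dominant. The column player's payoff there is 10.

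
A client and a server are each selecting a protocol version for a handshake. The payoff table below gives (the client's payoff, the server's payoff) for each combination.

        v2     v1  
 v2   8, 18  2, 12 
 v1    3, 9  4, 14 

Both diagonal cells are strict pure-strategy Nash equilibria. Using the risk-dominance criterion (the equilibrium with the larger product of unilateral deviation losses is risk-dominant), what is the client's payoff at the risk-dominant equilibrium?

At both v2: the client loses 8 − 3 = 5 by deviating; the server loses 18 − 12 = 6. Product = 5·6 = 30.
At both v1: the client loses 4 − 2 = 2 by deviating; the server loses 14 − 9 = 5. Product = 2·5 = 10.
30 > 10, so both v2 is risk-dominant. The client's payoff there is 8.

8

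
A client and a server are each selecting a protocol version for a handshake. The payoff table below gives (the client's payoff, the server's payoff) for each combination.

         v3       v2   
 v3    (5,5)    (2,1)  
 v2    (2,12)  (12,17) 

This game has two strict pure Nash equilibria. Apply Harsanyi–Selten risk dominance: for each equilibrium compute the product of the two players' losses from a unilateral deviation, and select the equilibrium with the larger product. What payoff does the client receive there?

At both v3: the client loses 5 − 2 = 3 by deviating; the server loses 5 − 1 = 4. Product = 3·4 = 12.
At both v2: the client loses 12 − 2 = 10 by deviating; the server loses 17 − 12 = 5. Product = 10·5 = 50.
50 > 12, so both v2 is risk-dominant. The client's payoff there is 12.

12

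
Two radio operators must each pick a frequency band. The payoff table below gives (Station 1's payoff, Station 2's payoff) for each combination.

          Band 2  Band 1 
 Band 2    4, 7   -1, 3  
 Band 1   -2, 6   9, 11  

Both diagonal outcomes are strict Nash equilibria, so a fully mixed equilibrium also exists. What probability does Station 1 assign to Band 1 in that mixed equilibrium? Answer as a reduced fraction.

4/9

Station 1's mix p on Band 2 must make Station 2 indifferent between Band 2 and Band 1.
Station 2's payoff from Band 2: 7p + 6(1−p). From Band 1: 3p + 11(1−p).
Set equal: 4p = 5(1−p) → p = 5/9.
Probability on Band 1 is 1 − 5/9 = 4/9.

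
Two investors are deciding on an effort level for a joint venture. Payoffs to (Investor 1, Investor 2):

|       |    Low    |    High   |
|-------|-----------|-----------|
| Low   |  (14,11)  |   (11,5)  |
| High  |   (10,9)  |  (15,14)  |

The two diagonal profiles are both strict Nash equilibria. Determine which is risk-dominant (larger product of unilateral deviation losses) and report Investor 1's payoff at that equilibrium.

At both Low: Investor 1 loses 14 − 10 = 4 by deviating; Investor 2 loses 11 − 5 = 6. Product = 4·6 = 24.
At both High: Investor 1 loses 15 − 11 = 4 by deviating; Investor 2 loses 14 − 9 = 5. Product = 4·5 = 20.
24 > 20, so both Low is risk-dominant. Investor 1's payoff there is 14.

14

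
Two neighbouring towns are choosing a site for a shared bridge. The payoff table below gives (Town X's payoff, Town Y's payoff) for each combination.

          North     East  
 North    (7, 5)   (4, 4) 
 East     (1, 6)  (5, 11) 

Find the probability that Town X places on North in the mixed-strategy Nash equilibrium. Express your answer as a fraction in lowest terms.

5/6

Town X's mix p on North must make Town Y indifferent between North and East.
Town Y's payoff from North: 5p + 6(1−p). From East: 4p + 11(1−p).
Set equal: 1p = 5(1−p) → p = 5/6.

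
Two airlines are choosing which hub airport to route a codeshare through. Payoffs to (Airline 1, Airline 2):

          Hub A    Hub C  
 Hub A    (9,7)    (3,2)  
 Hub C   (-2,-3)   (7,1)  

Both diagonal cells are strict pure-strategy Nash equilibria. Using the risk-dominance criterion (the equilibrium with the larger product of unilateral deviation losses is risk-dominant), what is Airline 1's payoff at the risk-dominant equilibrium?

At both Hub A: Airline 1 loses 9 − (-2) = 11 by deviating; Airline 2 loses 7 − 2 = 5. Product = 11·5 = 55.
At both Hub C: Airline 1 loses 7 − 3 = 4 by deviating; Airline 2 loses 1 − (-3) = 4. Product = 4·4 = 16.
55 > 16, so both Hub A is risk-dominant. Airline 1's payoff there is 9.

9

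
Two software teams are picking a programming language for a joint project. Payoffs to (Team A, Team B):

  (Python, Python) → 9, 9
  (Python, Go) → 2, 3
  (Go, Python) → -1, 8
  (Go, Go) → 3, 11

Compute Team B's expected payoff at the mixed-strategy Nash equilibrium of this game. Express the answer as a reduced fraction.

Team A mixes with probability p on Python, chosen so Team B is indifferent: 9p + 8(1−p) = 3p + 11(1−p) gives p = 1/3.
Team B's expected payoff is 9·1/3 + 8·2/3 = 25/3.

25/3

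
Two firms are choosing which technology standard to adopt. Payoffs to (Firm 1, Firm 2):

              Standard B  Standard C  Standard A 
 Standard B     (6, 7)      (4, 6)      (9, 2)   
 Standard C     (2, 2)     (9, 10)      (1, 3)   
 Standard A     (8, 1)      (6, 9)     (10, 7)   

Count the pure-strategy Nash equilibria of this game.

Both Standard C: Firm 1 gets 9 (best alternative 6); Firm 2 gets 10 (best alternative 3). Neither deviates — NE.
Both Standard A is not a NE: Firm 2 would switch to Standard C (9 > 7).
No other cell survives both best-response checks, so there is 1 pure NE.

1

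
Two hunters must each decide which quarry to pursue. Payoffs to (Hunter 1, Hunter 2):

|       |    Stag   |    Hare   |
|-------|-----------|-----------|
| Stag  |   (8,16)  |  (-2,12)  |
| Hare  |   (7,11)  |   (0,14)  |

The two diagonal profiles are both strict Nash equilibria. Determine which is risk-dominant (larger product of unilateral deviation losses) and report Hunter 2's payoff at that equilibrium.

14

At both Stag: Hunter 1 loses 8 − 7 = 1 by deviating; Hunter 2 loses 16 − 12 = 4. Product = 1·4 = 4.
At both Hare: Hunter 1 loses 0 − (-2) = 2 by deviating; Hunter 2 loses 14 − 11 = 3. Product = 2·3 = 6.
6 > 4, so both Hare is risk-dominant. Hunter 2's payoff there is 14.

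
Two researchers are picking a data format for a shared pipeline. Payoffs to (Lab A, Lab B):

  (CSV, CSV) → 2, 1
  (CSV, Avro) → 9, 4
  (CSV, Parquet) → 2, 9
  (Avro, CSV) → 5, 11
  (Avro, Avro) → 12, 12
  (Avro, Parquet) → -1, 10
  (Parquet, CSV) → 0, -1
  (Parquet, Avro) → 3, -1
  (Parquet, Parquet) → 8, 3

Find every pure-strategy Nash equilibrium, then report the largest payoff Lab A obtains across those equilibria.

12

Both Avro is a pure NE (Lab A: 12 ≥ 9; Lab B: 12 ≥ 11). Lab A gets 12.
Both Parquet is a pure NE (Lab A: 8 ≥ 2; Lab B: 3 ≥ -1). Lab A gets 8.
Every other cell has a profitable deviation for at least one player. Highest of {12, 8} is 12.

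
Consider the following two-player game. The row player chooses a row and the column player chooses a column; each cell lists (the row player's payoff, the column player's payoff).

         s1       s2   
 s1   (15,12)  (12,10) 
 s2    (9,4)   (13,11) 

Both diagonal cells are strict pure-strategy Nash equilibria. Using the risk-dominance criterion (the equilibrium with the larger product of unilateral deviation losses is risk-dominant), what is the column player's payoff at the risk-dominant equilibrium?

12

At both s1: the row player loses 15 − 9 = 6 by deviating; the column player loses 12 − 10 = 2. Product = 6·2 = 12.
At both s2: the row player loses 13 − 12 = 1 by deviating; the column player loses 11 − 4 = 7. Product = 1·7 = 7.
12 > 7, so both s1 is risk-dominant. The column player's payoff there is 12.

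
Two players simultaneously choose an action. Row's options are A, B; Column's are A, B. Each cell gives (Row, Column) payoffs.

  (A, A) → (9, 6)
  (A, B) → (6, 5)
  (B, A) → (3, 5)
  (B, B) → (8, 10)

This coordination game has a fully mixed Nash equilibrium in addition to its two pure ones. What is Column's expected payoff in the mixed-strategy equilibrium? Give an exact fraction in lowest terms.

Row mixes with probability p on A, chosen so Column is indifferent: 6p + 5(1−p) = 5p + 10(1−p) gives p = 5/6.
Column's expected payoff is 6·5/6 + 5·1/6 = 35/6.

35/6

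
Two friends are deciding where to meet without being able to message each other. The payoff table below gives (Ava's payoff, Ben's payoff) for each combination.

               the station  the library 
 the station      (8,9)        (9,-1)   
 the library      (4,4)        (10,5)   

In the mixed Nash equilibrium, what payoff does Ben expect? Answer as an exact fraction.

Ava mixes with probability p on the station, chosen so Ben is indifferent: 9p + 4(1−p) = (-1)p + 5(1−p) gives p = 1/11.
Ben's expected payoff is 9·1/11 + 4·10/11 = 49/11.

49/11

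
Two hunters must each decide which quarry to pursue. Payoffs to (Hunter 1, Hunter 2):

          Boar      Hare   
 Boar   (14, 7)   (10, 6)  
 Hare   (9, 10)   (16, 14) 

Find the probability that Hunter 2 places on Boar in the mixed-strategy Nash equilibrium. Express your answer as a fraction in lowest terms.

6/11

Hunter 2's mix q on Boar must make Hunter 1 indifferent between Boar and Hare.
Hunter 1's payoff from Boar: 14q + 10(1−q). From Hare: 9q + 16(1−q).
Set equal: 5q = 6(1−q) → q = 6/11.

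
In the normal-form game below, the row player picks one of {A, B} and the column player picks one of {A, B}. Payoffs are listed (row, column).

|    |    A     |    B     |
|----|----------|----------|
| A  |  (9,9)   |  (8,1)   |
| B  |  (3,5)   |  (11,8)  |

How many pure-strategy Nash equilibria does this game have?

2

Both A: the row player gets 9 (best alternative 3); the column player gets 9 (best alternative 1). Neither deviates — NE.
Both B: the row player gets 11 (best alternative 8); the column player gets 8 (best alternative 5). Neither deviates — NE.
(B, A) is not a NE: the row player would switch to A (9 > 3).
No other cell survives both best-response checks, so there are 2 pure NE.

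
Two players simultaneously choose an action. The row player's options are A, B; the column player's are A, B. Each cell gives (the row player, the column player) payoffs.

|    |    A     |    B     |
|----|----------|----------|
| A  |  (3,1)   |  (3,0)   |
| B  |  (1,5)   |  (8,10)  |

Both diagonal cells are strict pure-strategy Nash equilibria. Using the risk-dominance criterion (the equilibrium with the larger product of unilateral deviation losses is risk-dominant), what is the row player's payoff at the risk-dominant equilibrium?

At both A: the row player loses 3 − 1 = 2 by deviating; the column player loses 1 − 0 = 1. Product = 2·1 = 2.
At both B: the row player loses 8 − 3 = 5 by deviating; the column player loses 10 − 5 = 5. Product = 5·5 = 25.
25 > 2, so both B is risk-dominant. The row player's payoff there is 8.

8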